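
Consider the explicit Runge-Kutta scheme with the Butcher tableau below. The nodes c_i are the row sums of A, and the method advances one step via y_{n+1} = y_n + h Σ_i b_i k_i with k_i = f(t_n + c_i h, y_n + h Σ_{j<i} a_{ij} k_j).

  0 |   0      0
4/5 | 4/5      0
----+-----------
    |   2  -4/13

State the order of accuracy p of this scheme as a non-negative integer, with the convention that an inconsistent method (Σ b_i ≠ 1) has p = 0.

0

b = (2, -4/13)
c = (0, 4/5)
Σ b_i: 2·1 + (-4/13)·1 = 22/13 ≠ 1 ⇒ order 0.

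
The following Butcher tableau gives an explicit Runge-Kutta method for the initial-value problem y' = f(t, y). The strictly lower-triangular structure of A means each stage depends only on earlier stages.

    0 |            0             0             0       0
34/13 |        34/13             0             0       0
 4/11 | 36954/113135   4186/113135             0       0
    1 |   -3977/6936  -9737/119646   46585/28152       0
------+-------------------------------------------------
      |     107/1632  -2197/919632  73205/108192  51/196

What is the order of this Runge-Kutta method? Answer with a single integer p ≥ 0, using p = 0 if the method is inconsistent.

4

b = (107/1632, -2197/919632, 73205/108192, 51/196)
c = (0, 34/13, 4/11, 1)
Ac = (0, 0, 644/6655, 7/18)
Σ b_i: 107/1632·1 + (-2197/919632)·1 + 73205/108192·1 + 51/196·1 = 1 ✓
b·c: (-2197/919632)·34/13 + 73205/108192·4/11 + 51/196·1 = 1/2 ✓
b·c²: (-2197/919632)·1156/169 + 73205/108192·16/121 + 51/196·1 = 1/3 ✓
b·Ac: 73205/108192·644/6655 + 51/196·7/18 = 1/6 ✓
b·c³: (-2197/919632)·39304/2197 + 73205/108192·64/1331 + 51/196·1 = 1/4 ✓
b·(c∘Ac): 73205/108192·2576/73205 + 51/196·7/18 = 1/8 ✓
b·Ac²: 73205/108192·21896/86515 + 51/196·(-224/663) = 1/12 ✓
b·A²c: 51/196·49/306 = 1/24 ✓; 4 stages ⇒ order 4.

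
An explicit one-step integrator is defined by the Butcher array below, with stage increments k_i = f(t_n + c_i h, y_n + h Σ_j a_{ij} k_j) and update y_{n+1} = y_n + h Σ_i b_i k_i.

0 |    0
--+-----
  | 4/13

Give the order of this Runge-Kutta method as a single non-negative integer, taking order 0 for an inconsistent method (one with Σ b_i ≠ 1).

b = (4/13)
c = (0)
Σ b_i: 4/13·1 = 4/13 ≠ 1 ⇒ order 0.

0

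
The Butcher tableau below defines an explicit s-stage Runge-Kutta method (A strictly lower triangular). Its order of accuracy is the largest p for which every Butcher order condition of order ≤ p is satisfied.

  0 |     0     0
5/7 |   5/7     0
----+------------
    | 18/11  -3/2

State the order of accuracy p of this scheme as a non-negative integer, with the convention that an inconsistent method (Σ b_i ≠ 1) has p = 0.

0

b = (18/11, -3/2)
c = (0, 5/7)
Σ b_i: 18/11·1 + (-3/2)·1 = 3/22 ≠ 1 ⇒ order 0.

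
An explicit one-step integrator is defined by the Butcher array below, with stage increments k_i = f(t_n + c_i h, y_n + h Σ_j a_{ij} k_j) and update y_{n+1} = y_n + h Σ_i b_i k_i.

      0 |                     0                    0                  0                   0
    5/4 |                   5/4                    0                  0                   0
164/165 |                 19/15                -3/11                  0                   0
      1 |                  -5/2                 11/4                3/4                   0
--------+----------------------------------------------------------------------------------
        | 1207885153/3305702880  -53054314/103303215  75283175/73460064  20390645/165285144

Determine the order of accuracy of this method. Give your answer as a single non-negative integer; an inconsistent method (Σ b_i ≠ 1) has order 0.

b = (1207885153/3305702880, -53054314/103303215, 75283175/73460064, 20390645/165285144)
c = (0, 5/4, 164/165, 1)
Ac = (0, 0, -15/44, 3681/880)
Σ b_i: 1207885153/3305702880·1 + (-53054314/103303215)·1 + 75283175/73460064·1 + 20390645/165285144·1 = 1 ✓
b·c: (-53054314/103303215)·5/4 + 75283175/73460064·164/165 + 20390645/165285144·1 = 1/2 ✓
b·c²: (-53054314/103303215)·25/16 + 75283175/73460064·26896/27225 + 20390645/165285144·1 = 1/3 ✓
b·Ac: 75283175/73460064·(-15/44) + 20390645/165285144·3681/880 = 1/6 ✓
b·c³: (-53054314/103303215)·125/64 + 75283175/73460064·4410944/4492125 + 20390645/165285144·1 = 13808466403/109088195040 ≠ 1/4 ⇒ order 3.
b·(c∘Ac): 75283175/73460064·(-41/121) + 20390645/165285144·3681/880 = 49595551/293840256 ≠ 1/8
b·Ac²: 75283175/73460064·(-75/176) + 20390645/165285144·2925961/580800 = 20157856769/109088195040 ≠ 1/12
b·A²c: 20390645/165285144·(-45/176) = -9268475/293840256 ≠ 1/24

3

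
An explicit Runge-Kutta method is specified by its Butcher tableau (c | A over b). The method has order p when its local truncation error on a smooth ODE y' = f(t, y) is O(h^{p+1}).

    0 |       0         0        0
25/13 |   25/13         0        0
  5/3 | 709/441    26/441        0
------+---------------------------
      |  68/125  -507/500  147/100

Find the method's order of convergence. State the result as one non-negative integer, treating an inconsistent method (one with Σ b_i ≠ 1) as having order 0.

3

b = (68/125, -507/500, 147/100)
c = (0, 25/13, 5/3)
Ac = (0, 0, 50/441)
Σ b_i: 68/125·1 + (-507/500)·1 + 147/100·1 = 1 ✓
b·c: (-507/500)·25/13 + 147/100·5/3 = 1/2 ✓
b·c²: (-507/500)·625/169 + 147/100·25/9 = 1/3 ✓
b·Ac: 147/100·50/441 = 1/6 ✓; 3 stages ⇒ order 3.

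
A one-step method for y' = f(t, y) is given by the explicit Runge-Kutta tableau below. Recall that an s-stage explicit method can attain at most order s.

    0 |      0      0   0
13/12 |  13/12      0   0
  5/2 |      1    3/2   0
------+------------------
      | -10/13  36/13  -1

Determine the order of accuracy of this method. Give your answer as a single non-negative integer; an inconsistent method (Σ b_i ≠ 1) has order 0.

2

b = (-10/13, 36/13, -1)
c = (0, 13/12, 5/2)
Ac = (0, 0, 13/8)
Σ b_i: (-10/13)·1 + 36/13·1 + (-1)·1 = 1 ✓
b·c: 36/13·13/12 + (-1)·5/2 = 1/2 ✓
b·c²: 36/13·169/144 + (-1)·25/4 = -3 ≠ 1/3 ⇒ order 2.
b·Ac: (-1)·13/8 = -13/8 ≠ 1/6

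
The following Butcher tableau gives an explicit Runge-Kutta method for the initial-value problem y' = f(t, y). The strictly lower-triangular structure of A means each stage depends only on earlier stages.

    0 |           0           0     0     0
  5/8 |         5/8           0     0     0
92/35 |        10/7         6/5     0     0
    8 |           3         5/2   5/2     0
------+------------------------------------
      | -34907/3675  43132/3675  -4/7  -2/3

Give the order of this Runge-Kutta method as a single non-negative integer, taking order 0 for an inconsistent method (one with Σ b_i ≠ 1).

b = (-34907/3675, 43132/3675, -4/7, -2/3)
c = (0, 5/8, 92/35, 8)
Ac = (0, 0, 3/4, 911/112)
Σ b_i: (-34907/3675)·1 + 43132/3675·1 + (-4/7)·1 + (-2/3)·1 = 1 ✓
b·c: 43132/3675·5/8 + (-4/7)·92/35 + (-2/3)·8 = 1/2 ✓
b·c²: 43132/3675·25/64 + (-4/7)·8464/1225 + (-2/3)·64 = -17299663/411600 ≠ 1/3 ⇒ order 2.
b·Ac: (-4/7)·3/4 + (-2/3)·911/112 = -983/168 ≠ 1/6

2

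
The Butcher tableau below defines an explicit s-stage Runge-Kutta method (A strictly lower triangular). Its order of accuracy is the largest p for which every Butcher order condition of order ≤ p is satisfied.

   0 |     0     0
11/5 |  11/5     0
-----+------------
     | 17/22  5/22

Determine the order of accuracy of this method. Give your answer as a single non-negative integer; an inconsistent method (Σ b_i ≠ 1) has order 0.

b = (17/22, 5/22)
c = (0, 11/5)
Σ b_i: 17/22·1 + 5/22·1 = 1 ✓
b·c: 5/22·11/5 = 1/2 ✓; 2 stages ⇒ order 2.

2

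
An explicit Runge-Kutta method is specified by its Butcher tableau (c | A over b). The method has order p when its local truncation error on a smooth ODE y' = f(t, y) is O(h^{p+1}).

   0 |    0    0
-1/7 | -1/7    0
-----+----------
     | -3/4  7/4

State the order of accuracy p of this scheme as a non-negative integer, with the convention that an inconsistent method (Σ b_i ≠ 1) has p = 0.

b = (-3/4, 7/4)
c = (0, -1/7)
Σ b_i: (-3/4)·1 + 7/4·1 = 1 ✓
b·c: 7/4·(-1/7) = -1/4 ≠ 1/2 ⇒ order 1.

1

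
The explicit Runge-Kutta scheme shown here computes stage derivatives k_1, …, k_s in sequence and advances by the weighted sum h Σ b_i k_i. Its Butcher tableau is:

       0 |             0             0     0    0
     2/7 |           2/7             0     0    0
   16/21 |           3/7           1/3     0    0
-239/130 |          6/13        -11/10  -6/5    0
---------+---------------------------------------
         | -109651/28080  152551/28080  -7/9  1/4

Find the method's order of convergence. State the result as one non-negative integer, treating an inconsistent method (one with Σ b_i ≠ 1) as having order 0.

2

b = (-109651/28080, 152551/28080, -7/9, 1/4)
c = (0, 2/7, 16/21, -239/130)
Ac = (0, 0, 2/21, -43/35)
Σ b_i: (-109651/28080)·1 + 152551/28080·1 + (-7/9)·1 + 1/4·1 = 1 ✓
b·c: 152551/28080·2/7 + (-7/9)·16/21 + 1/4·(-239/130) = 1/2 ✓
b·c²: 152551/28080·4/49 + (-7/9)·256/441 + 1/4·57121/16900 = 32080547/38329200 ≠ 1/3 ⇒ order 2.
b·Ac: (-7/9)·2/21 + 1/4·(-43/35) = -1441/3780 ≠ 1/6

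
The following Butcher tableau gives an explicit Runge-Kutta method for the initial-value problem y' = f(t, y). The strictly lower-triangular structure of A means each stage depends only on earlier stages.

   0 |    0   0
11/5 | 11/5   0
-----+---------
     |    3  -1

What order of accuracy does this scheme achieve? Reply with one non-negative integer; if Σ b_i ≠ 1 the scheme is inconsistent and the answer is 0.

b = (3, -1)
c = (0, 11/5)
Σ b_i: 3·1 + (-1)·1 = 2 ≠ 1 ⇒ order 0.

0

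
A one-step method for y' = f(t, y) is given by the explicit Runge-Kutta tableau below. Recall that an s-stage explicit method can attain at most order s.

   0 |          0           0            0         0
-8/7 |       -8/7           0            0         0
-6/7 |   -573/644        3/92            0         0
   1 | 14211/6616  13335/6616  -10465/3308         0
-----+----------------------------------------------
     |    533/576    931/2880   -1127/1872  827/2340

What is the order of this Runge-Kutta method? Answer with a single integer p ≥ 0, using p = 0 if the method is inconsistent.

b = (533/576, 931/2880, -1127/1872, 827/2340)
c = (0, -8/7, -6/7, 1)
Ac = (0, 0, -6/161, 675/1654)
Σ b_i: 533/576·1 + 931/2880·1 + (-1127/1872)·1 + 827/2340·1 = 1 ✓
b·c: 931/2880·(-8/7) + (-1127/1872)·(-6/7) + 827/2340·1 = 1/2 ✓
b·c²: 931/2880·64/49 + (-1127/1872)·36/49 + 827/2340·1 = 1/3 ✓
b·Ac: (-1127/1872)·(-6/161) + 827/2340·675/1654 = 1/6 ✓
b·c³: 931/2880·(-512/343) + (-1127/1872)·(-216/343) + 827/2340·1 = 1/4 ✓
b·(c∘Ac): (-1127/1872)·36/1127 + 827/2340·675/1654 = 1/8 ✓
b·Ac²: (-1127/1872)·48/1127 + 827/2340·255/827 = 1/12 ✓
b·A²c: 827/2340·195/1654 = 1/24 ✓; 4 stages ⇒ order 4.

4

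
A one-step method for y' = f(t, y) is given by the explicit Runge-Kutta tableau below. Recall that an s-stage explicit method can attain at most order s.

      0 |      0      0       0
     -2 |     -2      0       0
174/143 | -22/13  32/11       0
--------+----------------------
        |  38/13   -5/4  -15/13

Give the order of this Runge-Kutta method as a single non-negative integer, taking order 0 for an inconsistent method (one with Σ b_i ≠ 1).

0

b = (38/13, -5/4, -15/13)
c = (0, -2, 174/143)
Ac = (0, 0, -64/11)
Σ b_i: 38/13·1 + (-5/4)·1 + (-15/13)·1 = 27/52 ≠ 1 ⇒ order 0.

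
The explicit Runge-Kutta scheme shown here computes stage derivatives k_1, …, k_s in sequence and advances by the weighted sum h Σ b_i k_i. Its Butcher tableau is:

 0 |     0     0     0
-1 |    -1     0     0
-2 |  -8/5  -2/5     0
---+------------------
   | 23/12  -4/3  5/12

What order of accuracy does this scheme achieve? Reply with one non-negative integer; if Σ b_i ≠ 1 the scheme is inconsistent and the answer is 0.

b = (23/12, -4/3, 5/12)
c = (0, -1, -2)
Ac = (0, 0, 2/5)
Σ b_i: 23/12·1 + (-4/3)·1 + 5/12·1 = 1 ✓
b·c: (-4/3)·(-1) + 5/12·(-2) = 1/2 ✓
b·c²: (-4/3)·1 + 5/12·4 = 1/3 ✓
b·Ac: 5/12·2/5 = 1/6 ✓; 3 stages ⇒ order 3.

3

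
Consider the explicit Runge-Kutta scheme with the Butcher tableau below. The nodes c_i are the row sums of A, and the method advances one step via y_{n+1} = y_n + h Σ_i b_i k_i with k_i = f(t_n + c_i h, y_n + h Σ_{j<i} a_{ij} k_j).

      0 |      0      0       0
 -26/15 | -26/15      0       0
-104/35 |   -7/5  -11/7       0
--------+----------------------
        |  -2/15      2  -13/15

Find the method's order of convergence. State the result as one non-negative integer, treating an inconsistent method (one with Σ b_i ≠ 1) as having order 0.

b = (-2/15, 2, -13/15)
c = (0, -26/15, -104/35)
Ac = (0, 0, 286/105)
Σ b_i: (-2/15)·1 + 2·1 + (-13/15)·1 = 1 ✓
b·c: 2·(-26/15) + (-13/15)·(-104/35) = -156/175 ≠ 1/2 ⇒ order 1.

1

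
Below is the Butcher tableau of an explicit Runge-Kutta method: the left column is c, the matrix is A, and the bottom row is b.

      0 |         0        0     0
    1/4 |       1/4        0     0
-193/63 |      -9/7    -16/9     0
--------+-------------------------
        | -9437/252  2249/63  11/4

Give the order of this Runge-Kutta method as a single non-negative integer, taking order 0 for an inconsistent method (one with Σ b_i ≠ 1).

b = (-9437/252, 2249/63, 11/4)
c = (0, 1/4, -193/63)
Ac = (0, 0, -4/9)
Σ b_i: (-9437/252)·1 + 2249/63·1 + 11/4·1 = 1 ✓
b·c: 2249/63·1/4 + 11/4·(-193/63) = 1/2 ✓
b·c²: 2249/63·1/16 + 11/4·37249/3969 = 1780643/63504 ≠ 1/3 ⇒ order 2.
b·Ac: 11/4·(-4/9) = -11/9 ≠ 1/6

2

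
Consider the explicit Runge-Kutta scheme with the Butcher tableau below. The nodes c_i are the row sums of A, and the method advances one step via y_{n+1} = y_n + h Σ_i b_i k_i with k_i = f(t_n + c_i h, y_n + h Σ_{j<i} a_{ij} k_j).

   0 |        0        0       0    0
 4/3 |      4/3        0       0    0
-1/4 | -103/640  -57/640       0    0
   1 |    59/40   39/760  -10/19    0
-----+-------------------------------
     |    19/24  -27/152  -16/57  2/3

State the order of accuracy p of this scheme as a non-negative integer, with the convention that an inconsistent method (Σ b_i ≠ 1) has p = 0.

4

b = (19/24, -27/152, -16/57, 2/3)
c = (0, 4/3, -1/4, 1)
Ac = (0, 0, -19/160, 1/5)
Σ b_i: 19/24·1 + (-27/152)·1 + (-16/57)·1 + 2/3·1 = 1 ✓
b·c: (-27/152)·4/3 + (-16/57)·(-1/4) + 2/3·1 = 1/2 ✓
b·c²: (-27/152)·16/9 + (-16/57)·1/16 + 2/3·1 = 1/3 ✓
b·Ac: (-16/57)·(-19/160) + 2/3·1/5 = 1/6 ✓
b·c³: (-27/152)·64/27 + (-16/57)·(-1/64) + 2/3·1 = 1/4 ✓
b·(c∘Ac): (-16/57)·19/640 + 2/3·1/5 = 1/8 ✓
b·Ac²: (-16/57)·(-19/120) + 2/3·7/120 = 1/12 ✓
b·A²c: 2/3·1/16 = 1/24 ✓; 4 stages ⇒ order 4.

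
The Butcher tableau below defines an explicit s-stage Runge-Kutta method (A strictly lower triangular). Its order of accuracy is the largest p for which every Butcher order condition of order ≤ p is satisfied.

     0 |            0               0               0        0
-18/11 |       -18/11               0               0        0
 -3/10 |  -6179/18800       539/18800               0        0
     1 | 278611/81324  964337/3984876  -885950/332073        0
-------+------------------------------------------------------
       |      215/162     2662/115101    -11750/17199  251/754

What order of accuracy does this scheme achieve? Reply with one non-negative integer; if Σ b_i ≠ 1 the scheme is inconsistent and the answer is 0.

b = (215/162, 2662/115101, -11750/17199, 251/754)
c = (0, -18/11, -3/10, 1)
Ac = (0, 0, -441/9400, 203/502)
Σ b_i: 215/162·1 + 2662/115101·1 + (-11750/17199)·1 + 251/754·1 = 1 ✓
b·c: 2662/115101·(-18/11) + (-11750/17199)·(-3/10) + 251/754·1 = 1/2 ✓
b·c²: 2662/115101·324/121 + (-11750/17199)·9/100 + 251/754·1 = 1/3 ✓
b·Ac: (-11750/17199)·(-441/9400) + 251/754·203/502 = 1/6 ✓
b·c³: 2662/115101·(-5832/1331) + (-11750/17199)·(-27/1000) + 251/754·1 = 1/4 ✓
b·(c∘Ac): (-11750/17199)·1323/94000 + 251/754·203/502 = 1/8 ✓
b·Ac²: (-11750/17199)·3969/51700 + 251/754·6757/16566 = 1/12 ✓
b·A²c: 251/754·377/3012 = 1/24 ✓; 4 stages ⇒ order 4.

4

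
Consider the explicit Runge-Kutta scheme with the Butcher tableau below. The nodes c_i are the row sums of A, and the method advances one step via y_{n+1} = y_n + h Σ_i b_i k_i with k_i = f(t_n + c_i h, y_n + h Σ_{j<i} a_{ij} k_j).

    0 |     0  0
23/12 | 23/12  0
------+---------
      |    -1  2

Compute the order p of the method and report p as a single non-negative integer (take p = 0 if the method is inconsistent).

1

b = (-1, 2)
c = (0, 23/12)
Σ b_i: (-1)·1 + 2·1 = 1 ✓
b·c: 2·23/12 = 23/6 ≠ 1/2 ⇒ order 1.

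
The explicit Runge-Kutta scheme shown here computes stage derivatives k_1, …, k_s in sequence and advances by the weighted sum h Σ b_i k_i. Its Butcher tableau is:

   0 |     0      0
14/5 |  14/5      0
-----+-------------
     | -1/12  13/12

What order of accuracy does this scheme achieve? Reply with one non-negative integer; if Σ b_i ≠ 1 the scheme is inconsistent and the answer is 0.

b = (-1/12, 13/12)
c = (0, 14/5)
Σ b_i: (-1/12)·1 + 13/12·1 = 1 ✓
b·c: 13/12·14/5 = 91/30 ≠ 1/2 ⇒ order 1.

1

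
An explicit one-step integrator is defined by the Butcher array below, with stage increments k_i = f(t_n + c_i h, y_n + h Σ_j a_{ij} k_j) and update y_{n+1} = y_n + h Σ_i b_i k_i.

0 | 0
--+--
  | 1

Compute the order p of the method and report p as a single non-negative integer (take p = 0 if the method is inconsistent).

b = (1)
c = (0)
Σ b_i: 1·1 = 1 ✓; 1 stage ⇒ order 1.

1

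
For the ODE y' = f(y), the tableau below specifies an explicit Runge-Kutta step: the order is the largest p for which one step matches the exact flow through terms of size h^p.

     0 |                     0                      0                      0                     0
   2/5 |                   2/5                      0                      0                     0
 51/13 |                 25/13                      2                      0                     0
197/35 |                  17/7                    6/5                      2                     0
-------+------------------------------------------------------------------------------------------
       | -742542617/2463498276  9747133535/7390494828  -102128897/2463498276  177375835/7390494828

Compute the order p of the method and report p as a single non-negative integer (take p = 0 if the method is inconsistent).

b = (-742542617/2463498276, 9747133535/7390494828, -102128897/2463498276, 177375835/7390494828)
c = (0, 2/5, 51/13, 197/35)
Ac = (0, 0, 4/5, 2706/325)
Σ b_i: (-742542617/2463498276)·1 + 9747133535/7390494828·1 + (-102128897/2463498276)·1 + 177375835/7390494828·1 = 1 ✓
b·c: 9747133535/7390494828·2/5 + (-102128897/2463498276)·51/13 + 177375835/7390494828·197/35 = 1/2 ✓
b·c²: 9747133535/7390494828·4/25 + (-102128897/2463498276)·2601/169 + 177375835/7390494828·38809/1225 = 1/3 ✓
b·Ac: (-102128897/2463498276)·4/5 + 177375835/7390494828·2706/325 = 1/6 ✓
b·c³: 9747133535/7390494828·8/125 + (-102128897/2463498276)·132651/2197 + 177375835/7390494828·7645373/42875 = 2607526142974/1401114644475 ≠ 1/4 ⇒ order 3.
b·(c∘Ac): (-102128897/2463498276)·204/65 + 177375835/7390494828·533082/11375 = 30629252749/30793728450 ≠ 1/8
b·Ac²: (-102128897/2463498276)·8/25 + 177375835/7390494828·654306/21125 = 19484940011/26687897990 ≠ 1/12
b·A²c: 177375835/7390494828·8/5 = 70950334/1847623707 ≠ 1/24

3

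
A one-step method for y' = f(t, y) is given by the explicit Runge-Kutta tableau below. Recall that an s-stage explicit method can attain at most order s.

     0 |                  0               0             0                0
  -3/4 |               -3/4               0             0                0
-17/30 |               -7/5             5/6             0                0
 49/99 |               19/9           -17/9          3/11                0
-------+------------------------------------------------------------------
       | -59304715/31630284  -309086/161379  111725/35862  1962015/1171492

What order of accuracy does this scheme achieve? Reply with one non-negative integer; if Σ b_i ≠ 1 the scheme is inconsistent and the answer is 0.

3

b = (-59304715/31630284, -309086/161379, 111725/35862, 1962015/1171492)
c = (0, -3/4, -17/30, 49/99)
Ac = (0, 0, -5/8, 833/660)
Σ b_i: (-59304715/31630284)·1 + (-309086/161379)·1 + 111725/35862·1 + 1962015/1171492·1 = 1 ✓
b·c: (-309086/161379)·(-3/4) + 111725/35862·(-17/30) + 1962015/1171492·49/99 = 1/2 ✓
b·c²: (-309086/161379)·9/16 + 111725/35862·289/900 + 1962015/1171492·2401/9801 = 1/3 ✓
b·Ac: 111725/35862·(-5/8) + 1962015/1171492·833/660 = 1/6 ✓
b·c³: (-309086/161379)·(-27/64) + 111725/35862·(-4913/27000) + 1962015/1171492·117649/970299 = 1135454393/2556243360 ≠ 1/4 ⇒ order 3.
b·(c∘Ac): 111725/35862·17/48 + 1962015/1171492·40817/65340 = 3700271/1721376 ≠ 1/8
b·Ac²: 111725/35862·15/32 + 1962015/1171492·(-12869/13200) = -8081077/46859680 ≠ 1/12
b·A²c: 1962015/1171492·(-15/88) = -2675475/9371936 ≠ 1/24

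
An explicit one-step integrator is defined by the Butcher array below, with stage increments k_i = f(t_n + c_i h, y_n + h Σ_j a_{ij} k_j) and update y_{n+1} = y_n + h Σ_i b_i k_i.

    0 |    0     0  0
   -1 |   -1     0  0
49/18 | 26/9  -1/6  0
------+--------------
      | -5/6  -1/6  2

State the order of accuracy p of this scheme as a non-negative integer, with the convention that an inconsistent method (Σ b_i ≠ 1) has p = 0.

1

b = (-5/6, -1/6, 2)
c = (0, -1, 49/18)
Ac = (0, 0, 1/6)
Σ b_i: (-5/6)·1 + (-1/6)·1 + 2·1 = 1 ✓
b·c: (-1/6)·(-1) + 2·49/18 = 101/18 ≠ 1/2 ⇒ order 1.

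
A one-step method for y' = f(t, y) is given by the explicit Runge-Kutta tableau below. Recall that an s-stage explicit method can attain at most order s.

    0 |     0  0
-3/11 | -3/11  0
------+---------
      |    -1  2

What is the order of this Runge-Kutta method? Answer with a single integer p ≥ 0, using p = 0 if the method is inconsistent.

b = (-1, 2)
c = (0, -3/11)
Σ b_i: (-1)·1 + 2·1 = 1 ✓
b·c: 2·(-3/11) = -6/11 ≠ 1/2 ⇒ order 1.

1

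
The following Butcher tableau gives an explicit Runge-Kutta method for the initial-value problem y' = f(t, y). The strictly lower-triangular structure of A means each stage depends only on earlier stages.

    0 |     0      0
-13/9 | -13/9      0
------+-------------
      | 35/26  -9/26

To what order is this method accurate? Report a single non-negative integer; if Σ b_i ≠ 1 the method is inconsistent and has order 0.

2

b = (35/26, -9/26)
c = (0, -13/9)
Σ b_i: 35/26·1 + (-9/26)·1 = 1 ✓
b·c: (-9/26)·(-13/9) = 1/2 ✓; 2 stages ⇒ order 2.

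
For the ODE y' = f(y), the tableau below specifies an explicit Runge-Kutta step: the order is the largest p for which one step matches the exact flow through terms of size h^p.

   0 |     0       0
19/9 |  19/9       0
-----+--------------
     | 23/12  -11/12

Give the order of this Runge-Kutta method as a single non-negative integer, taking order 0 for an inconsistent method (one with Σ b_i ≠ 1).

1

b = (23/12, -11/12)
c = (0, 19/9)
Σ b_i: 23/12·1 + (-11/12)·1 = 1 ✓
b·c: (-11/12)·19/9 = -209/108 ≠ 1/2 ⇒ order 1.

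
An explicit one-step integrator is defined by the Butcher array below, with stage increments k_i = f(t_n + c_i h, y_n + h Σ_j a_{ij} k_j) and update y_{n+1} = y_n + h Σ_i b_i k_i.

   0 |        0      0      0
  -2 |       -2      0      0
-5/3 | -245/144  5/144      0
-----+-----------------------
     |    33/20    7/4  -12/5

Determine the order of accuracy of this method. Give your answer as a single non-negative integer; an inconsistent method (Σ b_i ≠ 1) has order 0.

b = (33/20, 7/4, -12/5)
c = (0, -2, -5/3)
Ac = (0, 0, -5/72)
Σ b_i: 33/20·1 + 7/4·1 + (-12/5)·1 = 1 ✓
b·c: 7/4·(-2) + (-12/5)·(-5/3) = 1/2 ✓
b·c²: 7/4·4 + (-12/5)·25/9 = 1/3 ✓
b·Ac: (-12/5)·(-5/72) = 1/6 ✓; 3 stages ⇒ order 3.

3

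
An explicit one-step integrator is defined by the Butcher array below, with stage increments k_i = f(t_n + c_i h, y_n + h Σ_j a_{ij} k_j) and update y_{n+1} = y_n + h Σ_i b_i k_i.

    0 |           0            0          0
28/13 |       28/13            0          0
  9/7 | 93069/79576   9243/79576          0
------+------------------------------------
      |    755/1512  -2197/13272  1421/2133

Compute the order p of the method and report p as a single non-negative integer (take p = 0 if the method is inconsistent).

b = (755/1512, -2197/13272, 1421/2133)
c = (0, 28/13, 9/7)
Ac = (0, 0, 711/2842)
Σ b_i: 755/1512·1 + (-2197/13272)·1 + 1421/2133·1 = 1 ✓
b·c: (-2197/13272)·28/13 + 1421/2133·9/7 = 1/2 ✓
b·c²: (-2197/13272)·784/169 + 1421/2133·81/49 = 1/3 ✓
b·Ac: 1421/2133·711/2842 = 1/6 ✓; 3 stages ⇒ order 3.

3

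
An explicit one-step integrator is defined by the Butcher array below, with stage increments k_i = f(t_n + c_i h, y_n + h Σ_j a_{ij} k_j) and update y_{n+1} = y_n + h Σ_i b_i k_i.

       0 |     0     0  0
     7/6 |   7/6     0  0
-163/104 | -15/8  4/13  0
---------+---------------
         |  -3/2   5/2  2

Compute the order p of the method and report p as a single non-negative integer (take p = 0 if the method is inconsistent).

0

b = (-3/2, 5/2, 2)
c = (0, 7/6, -163/104)
Ac = (0, 0, 14/39)
Σ b_i: (-3/2)·1 + 5/2·1 + 2·1 = 3 ≠ 1 ⇒ order 0.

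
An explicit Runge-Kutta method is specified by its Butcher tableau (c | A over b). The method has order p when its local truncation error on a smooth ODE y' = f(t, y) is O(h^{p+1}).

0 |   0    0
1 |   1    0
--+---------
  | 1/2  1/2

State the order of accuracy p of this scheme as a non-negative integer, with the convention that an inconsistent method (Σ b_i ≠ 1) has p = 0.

2

b = (1/2, 1/2)
c = (0, 1)
Σ b_i: 1/2·1 + 1/2·1 = 1 ✓
b·c: 1/2·1 = 1/2 ✓; 2 stages ⇒ order 2.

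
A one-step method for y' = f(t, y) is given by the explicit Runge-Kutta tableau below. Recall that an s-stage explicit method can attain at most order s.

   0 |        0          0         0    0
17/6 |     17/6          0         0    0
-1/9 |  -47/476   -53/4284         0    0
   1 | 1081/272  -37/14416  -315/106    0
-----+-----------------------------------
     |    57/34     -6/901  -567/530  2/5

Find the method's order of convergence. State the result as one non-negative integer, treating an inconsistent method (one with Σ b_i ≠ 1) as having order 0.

4

b = (57/34, -6/901, -567/530, 2/5)
c = (0, 17/6, -1/9, 1)
Ac = (0, 0, -53/1512, 31/96)
Σ b_i: 57/34·1 + (-6/901)·1 + (-567/530)·1 + 2/5·1 = 1 ✓
b·c: (-6/901)·17/6 + (-567/530)·(-1/9) + 2/5·1 = 1/2 ✓
b·c²: (-6/901)·289/36 + (-567/530)·1/81 + 2/5·1 = 1/3 ✓
b·Ac: (-567/530)·(-53/1512) + 2/5·31/96 = 1/6 ✓
b·c³: (-6/901)·4913/216 + (-567/530)·(-1/729) + 2/5·1 = 1/4 ✓
b·(c∘Ac): (-567/530)·53/13608 + 2/5·31/96 = 1/8 ✓
b·Ac²: (-567/530)·(-901/9072) + 2/5·(-11/192) = 1/12 ✓
b·A²c: 2/5·5/48 = 1/24 ✓; 4 stages ⇒ order 4.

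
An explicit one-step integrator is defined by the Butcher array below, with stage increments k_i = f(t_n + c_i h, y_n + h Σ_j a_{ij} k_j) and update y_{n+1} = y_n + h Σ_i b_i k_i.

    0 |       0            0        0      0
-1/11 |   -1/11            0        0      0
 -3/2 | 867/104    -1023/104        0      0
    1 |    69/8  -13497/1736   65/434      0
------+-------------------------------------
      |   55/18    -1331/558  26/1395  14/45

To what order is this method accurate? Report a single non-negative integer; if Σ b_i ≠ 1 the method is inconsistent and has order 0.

b = (55/18, -1331/558, 26/1395, 14/45)
c = (0, -1/11, -3/2, 1)
Ac = (0, 0, 93/104, 27/56)
Σ b_i: 55/18·1 + (-1331/558)·1 + 26/1395·1 + 14/45·1 = 1 ✓
b·c: (-1331/558)·(-1/11) + 26/1395·(-3/2) + 14/45·1 = 1/2 ✓
b·c²: (-1331/558)·1/121 + 26/1395·9/4 + 14/45·1 = 1/3 ✓
b·Ac: 26/1395·93/104 + 14/45·27/56 = 1/6 ✓
b·c³: (-1331/558)·(-1/1331) + 26/1395·(-27/8) + 14/45·1 = 1/4 ✓
b·(c∘Ac): 26/1395·(-279/208) + 14/45·27/56 = 1/8 ✓
b·Ac²: 26/1395·(-93/1144) + 14/45·3/11 = 1/12 ✓
b·A²c: 14/45·15/112 = 1/24 ✓; 4 stages ⇒ order 4.

4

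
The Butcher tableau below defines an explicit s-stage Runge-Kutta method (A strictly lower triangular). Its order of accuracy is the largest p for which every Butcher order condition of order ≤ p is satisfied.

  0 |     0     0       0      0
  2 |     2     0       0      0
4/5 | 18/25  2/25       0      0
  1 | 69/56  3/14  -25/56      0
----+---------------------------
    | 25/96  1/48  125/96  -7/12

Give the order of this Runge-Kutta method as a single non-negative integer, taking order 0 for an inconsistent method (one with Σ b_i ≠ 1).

b = (25/96, 1/48, 125/96, -7/12)
c = (0, 2, 4/5, 1)
Ac = (0, 0, 4/25, 1/14)
Σ b_i: 25/96·1 + 1/48·1 + 125/96·1 + (-7/12)·1 = 1 ✓
b·c: 1/48·2 + 125/96·4/5 + (-7/12)·1 = 1/2 ✓
b·c²: 1/48·4 + 125/96·16/25 + (-7/12)·1 = 1/3 ✓
b·Ac: 125/96·4/25 + (-7/12)·1/14 = 1/6 ✓
b·c³: 1/48·8 + 125/96·64/125 + (-7/12)·1 = 1/4 ✓
b·(c∘Ac): 125/96·16/125 + (-7/12)·1/14 = 1/8 ✓
b·Ac²: 125/96·8/25 + (-7/12)·4/7 = 1/12 ✓
b·A²c: (-7/12)·(-1/14) = 1/24 ✓; 4 stages ⇒ order 4.

4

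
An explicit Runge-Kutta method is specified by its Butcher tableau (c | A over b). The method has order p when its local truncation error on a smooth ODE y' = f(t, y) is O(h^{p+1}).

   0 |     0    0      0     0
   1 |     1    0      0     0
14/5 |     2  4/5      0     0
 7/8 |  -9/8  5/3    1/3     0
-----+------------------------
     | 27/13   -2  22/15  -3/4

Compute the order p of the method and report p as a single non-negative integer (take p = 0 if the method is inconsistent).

0

b = (27/13, -2, 22/15, -3/4)
c = (0, 1, 14/5, 7/8)
Ac = (0, 0, 4/5, 13/5)
Σ b_i: 27/13·1 + (-2)·1 + 22/15·1 + (-3/4)·1 = 619/780 ≠ 1 ⇒ order 0.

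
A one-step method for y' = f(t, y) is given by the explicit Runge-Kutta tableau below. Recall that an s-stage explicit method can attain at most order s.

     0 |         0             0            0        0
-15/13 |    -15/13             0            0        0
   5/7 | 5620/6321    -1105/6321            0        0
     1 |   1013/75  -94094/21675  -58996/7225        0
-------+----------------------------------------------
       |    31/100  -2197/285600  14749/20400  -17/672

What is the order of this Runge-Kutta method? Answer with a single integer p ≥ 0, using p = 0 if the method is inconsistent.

4

b = (31/100, -2197/285600, 14749/20400, -17/672)
c = (0, -15/13, 5/7, 1)
Ac = (0, 0, 425/2107, -14/17)
Σ b_i: 31/100·1 + (-2197/285600)·1 + 14749/20400·1 + (-17/672)·1 = 1 ✓
b·c: (-2197/285600)·(-15/13) + 14749/20400·5/7 + (-17/672)·1 = 1/2 ✓
b·c²: (-2197/285600)·225/169 + 14749/20400·25/49 + (-17/672)·1 = 1/3 ✓
b·Ac: 14749/20400·425/2107 + (-17/672)·(-14/17) = 1/6 ✓
b·c³: (-2197/285600)·(-3375/2197) + 14749/20400·125/343 + (-17/672)·1 = 1/4 ✓
b·(c∘Ac): 14749/20400·2125/14749 + (-17/672)·(-14/17) = 1/8 ✓
b·Ac²: 14749/20400·(-6375/27391) + (-17/672)·(-2198/221) = 1/12 ✓
b·A²c: (-17/672)·(-28/17) = 1/24 ✓; 4 stages ⇒ order 4.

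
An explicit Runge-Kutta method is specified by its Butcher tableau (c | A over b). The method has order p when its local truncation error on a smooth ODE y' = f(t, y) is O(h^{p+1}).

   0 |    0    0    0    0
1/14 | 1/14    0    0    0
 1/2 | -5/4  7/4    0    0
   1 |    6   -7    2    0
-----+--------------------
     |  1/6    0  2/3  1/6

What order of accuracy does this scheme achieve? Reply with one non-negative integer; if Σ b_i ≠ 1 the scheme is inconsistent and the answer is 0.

b = (1/6, 0, 2/3, 1/6)
c = (0, 1/14, 1/2, 1)
Ac = (0, 0, 1/8, 1/2)
Σ b_i: 1/6·1 + 2/3·1 + 1/6·1 = 1 ✓
b·c: 2/3·1/2 + 1/6·1 = 1/2 ✓
b·c²: 2/3·1/4 + 1/6·1 = 1/3 ✓
b·Ac: 2/3·1/8 + 1/6·1/2 = 1/6 ✓
b·c³: 2/3·1/8 + 1/6·1 = 1/4 ✓
b·(c∘Ac): 2/3·1/16 + 1/6·1/2 = 1/8 ✓
b·Ac²: 2/3·1/112 + 1/6·13/28 = 1/12 ✓
b·A²c: 1/6·1/4 = 1/24 ✓; 4 stages ⇒ order 4.

4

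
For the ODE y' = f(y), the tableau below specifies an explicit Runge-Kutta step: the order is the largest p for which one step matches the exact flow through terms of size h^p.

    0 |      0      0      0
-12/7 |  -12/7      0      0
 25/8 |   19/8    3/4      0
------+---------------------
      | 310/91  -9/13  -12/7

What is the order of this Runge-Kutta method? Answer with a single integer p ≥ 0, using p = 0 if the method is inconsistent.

1

b = (310/91, -9/13, -12/7)
c = (0, -12/7, 25/8)
Ac = (0, 0, -9/7)
Σ b_i: 310/91·1 + (-9/13)·1 + (-12/7)·1 = 1 ✓
b·c: (-9/13)·(-12/7) + (-12/7)·25/8 = -759/182 ≠ 1/2 ⇒ order 1.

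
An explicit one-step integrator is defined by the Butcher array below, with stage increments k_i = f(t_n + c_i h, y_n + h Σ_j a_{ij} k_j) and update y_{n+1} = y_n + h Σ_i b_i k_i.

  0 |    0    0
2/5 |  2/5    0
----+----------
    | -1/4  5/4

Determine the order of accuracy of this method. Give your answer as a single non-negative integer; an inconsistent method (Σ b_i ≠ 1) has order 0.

2

b = (-1/4, 5/4)
c = (0, 2/5)
Σ b_i: (-1/4)·1 + 5/4·1 = 1 ✓
b·c: 5/4·2/5 = 1/2 ✓; 2 stages ⇒ order 2.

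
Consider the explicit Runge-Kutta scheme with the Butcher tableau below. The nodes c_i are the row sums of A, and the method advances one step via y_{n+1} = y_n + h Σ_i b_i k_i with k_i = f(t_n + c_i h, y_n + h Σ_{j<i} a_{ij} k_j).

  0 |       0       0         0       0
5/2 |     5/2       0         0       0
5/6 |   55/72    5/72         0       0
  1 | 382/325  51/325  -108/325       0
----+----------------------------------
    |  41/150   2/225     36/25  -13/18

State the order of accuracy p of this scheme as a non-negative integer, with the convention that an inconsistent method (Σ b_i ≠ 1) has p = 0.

b = (41/150, 2/225, 36/25, -13/18)
c = (0, 5/2, 5/6, 1)
Ac = (0, 0, 25/144, 3/26)
Σ b_i: 41/150·1 + 2/225·1 + 36/25·1 + (-13/18)·1 = 1 ✓
b·c: 2/225·5/2 + 36/25·5/6 + (-13/18)·1 = 1/2 ✓
b·c²: 2/225·25/4 + 36/25·25/36 + (-13/18)·1 = 1/3 ✓
b·Ac: 36/25·25/144 + (-13/18)·3/26 = 1/6 ✓
b·c³: 2/225·125/8 + 36/25·125/216 + (-13/18)·1 = 1/4 ✓
b·(c∘Ac): 36/25·125/864 + (-13/18)·3/26 = 1/8 ✓
b·Ac²: 36/25·125/288 + (-13/18)·3/4 = 1/12 ✓
b·A²c: (-13/18)·(-3/52) = 1/24 ✓; 4 stages ⇒ order 4.

4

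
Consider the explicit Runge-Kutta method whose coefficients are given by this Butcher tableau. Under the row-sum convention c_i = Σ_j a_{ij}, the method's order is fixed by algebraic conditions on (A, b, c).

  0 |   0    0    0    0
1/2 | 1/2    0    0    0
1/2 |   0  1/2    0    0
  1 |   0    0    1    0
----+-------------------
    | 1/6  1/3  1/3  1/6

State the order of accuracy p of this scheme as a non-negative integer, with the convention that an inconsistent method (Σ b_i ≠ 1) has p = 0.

4

b = (1/6, 1/3, 1/3, 1/6)
c = (0, 1/2, 1/2, 1)
Ac = (0, 0, 1/4, 1/2)
Σ b_i: 1/6·1 + 1/3·1 + 1/3·1 + 1/6·1 = 1 ✓
b·c: 1/3·1/2 + 1/3·1/2 + 1/6·1 = 1/2 ✓
b·c²: 1/3·1/4 + 1/3·1/4 + 1/6·1 = 1/3 ✓
b·Ac: 1/3·1/4 + 1/6·1/2 = 1/6 ✓
b·c³: 1/3·1/8 + 1/3·1/8 + 1/6·1 = 1/4 ✓
b·(c∘Ac): 1/3·1/8 + 1/6·1/2 = 1/8 ✓
b·Ac²: 1/3·1/8 + 1/6·1/4 = 1/12 ✓
b·A²c: 1/6·1/4 = 1/24 ✓; 4 stages ⇒ order 4.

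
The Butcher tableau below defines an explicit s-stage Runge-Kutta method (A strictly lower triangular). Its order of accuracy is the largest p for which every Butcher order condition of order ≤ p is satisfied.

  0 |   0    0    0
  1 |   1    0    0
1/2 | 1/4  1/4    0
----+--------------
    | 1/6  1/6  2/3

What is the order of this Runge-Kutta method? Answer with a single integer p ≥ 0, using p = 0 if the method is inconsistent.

b = (1/6, 1/6, 2/3)
c = (0, 1, 1/2)
Ac = (0, 0, 1/4)
Σ b_i: 1/6·1 + 1/6·1 + 2/3·1 = 1 ✓
b·c: 1/6·1 + 2/3·1/2 = 1/2 ✓
b·c²: 1/6·1 + 2/3·1/4 = 1/3 ✓
b·Ac: 2/3·1/4 = 1/6 ✓; 3 stages ⇒ order 3.

3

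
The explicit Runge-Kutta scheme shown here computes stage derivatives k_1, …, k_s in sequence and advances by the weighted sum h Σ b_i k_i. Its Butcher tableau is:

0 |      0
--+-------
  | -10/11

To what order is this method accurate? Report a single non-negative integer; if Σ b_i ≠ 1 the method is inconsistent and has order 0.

b = (-10/11)
c = (0)
Σ b_i: (-10/11)·1 = -10/11 ≠ 1 ⇒ order 0.

0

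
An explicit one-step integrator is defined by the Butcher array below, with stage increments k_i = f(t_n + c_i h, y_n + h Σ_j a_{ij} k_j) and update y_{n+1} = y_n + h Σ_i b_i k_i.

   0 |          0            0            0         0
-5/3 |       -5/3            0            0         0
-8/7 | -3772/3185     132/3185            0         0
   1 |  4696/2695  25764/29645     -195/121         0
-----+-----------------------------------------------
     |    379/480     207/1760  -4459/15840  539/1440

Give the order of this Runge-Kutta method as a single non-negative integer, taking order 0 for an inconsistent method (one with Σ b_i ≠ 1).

b = (379/480, 207/1760, -4459/15840, 539/1440)
c = (0, -5/3, -8/7, 1)
Ac = (0, 0, -44/637, 212/539)
Σ b_i: 379/480·1 + 207/1760·1 + (-4459/15840)·1 + 539/1440·1 = 1 ✓
b·c: 207/1760·(-5/3) + (-4459/15840)·(-8/7) + 539/1440·1 = 1/2 ✓
b·c²: 207/1760·25/9 + (-4459/15840)·64/49 + 539/1440·1 = 1/3 ✓
b·Ac: (-4459/15840)·(-44/637) + 539/1440·212/539 = 1/6 ✓
b·c³: 207/1760·(-125/27) + (-4459/15840)·(-512/343) + 539/1440·1 = 1/4 ✓
b·(c∘Ac): (-4459/15840)·352/4459 + 539/1440·212/539 = 1/8 ✓
b·Ac²: (-4459/15840)·220/1911 + 539/1440·500/1617 = 1/12 ✓
b·A²c: 539/1440·60/539 = 1/24 ✓; 4 stages ⇒ order 4.

4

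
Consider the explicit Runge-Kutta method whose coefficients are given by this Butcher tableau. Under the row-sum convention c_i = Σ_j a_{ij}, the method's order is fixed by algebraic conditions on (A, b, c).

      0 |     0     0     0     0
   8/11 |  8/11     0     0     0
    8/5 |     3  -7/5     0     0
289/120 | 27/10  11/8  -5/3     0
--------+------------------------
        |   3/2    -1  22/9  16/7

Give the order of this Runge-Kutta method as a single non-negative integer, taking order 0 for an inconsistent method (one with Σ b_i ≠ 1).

b = (3/2, -1, 22/9, 16/7)
c = (0, 8/11, 8/5, 289/120)
Ac = (0, 0, -56/55, -5/3)
Σ b_i: 3/2·1 + (-1)·1 + 22/9·1 + 16/7·1 = 659/126 ≠ 1 ⇒ order 0.

0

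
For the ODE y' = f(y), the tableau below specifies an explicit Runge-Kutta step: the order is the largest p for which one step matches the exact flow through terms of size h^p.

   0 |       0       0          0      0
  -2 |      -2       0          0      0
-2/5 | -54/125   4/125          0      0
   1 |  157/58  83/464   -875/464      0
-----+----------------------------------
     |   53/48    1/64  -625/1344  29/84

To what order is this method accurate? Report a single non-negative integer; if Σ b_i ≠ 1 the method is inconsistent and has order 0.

b = (53/48, 1/64, -625/1344, 29/84)
c = (0, -2, -2/5, 1)
Ac = (0, 0, -8/125, 23/58)
Σ b_i: 53/48·1 + 1/64·1 + (-625/1344)·1 + 29/84·1 = 1 ✓
b·c: 1/64·(-2) + (-625/1344)·(-2/5) + 29/84·1 = 1/2 ✓
b·c²: 1/64·4 + (-625/1344)·4/25 + 29/84·1 = 1/3 ✓
b·Ac: (-625/1344)·(-8/125) + 29/84·23/58 = 1/6 ✓
b·c³: 1/64·(-8) + (-625/1344)·(-8/125) + 29/84·1 = 1/4 ✓
b·(c∘Ac): (-625/1344)·16/625 + 29/84·23/58 = 1/8 ✓
b·Ac²: (-625/1344)·16/125 + 29/84·12/29 = 1/12 ✓
b·A²c: 29/84·7/58 = 1/24 ✓; 4 stages ⇒ order 4.

4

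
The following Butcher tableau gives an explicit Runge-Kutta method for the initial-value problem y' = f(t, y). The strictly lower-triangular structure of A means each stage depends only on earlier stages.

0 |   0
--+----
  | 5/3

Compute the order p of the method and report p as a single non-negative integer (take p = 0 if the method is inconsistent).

0

b = (5/3)
c = (0)
Σ b_i: 5/3·1 = 5/3 ≠ 1 ⇒ order 0.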